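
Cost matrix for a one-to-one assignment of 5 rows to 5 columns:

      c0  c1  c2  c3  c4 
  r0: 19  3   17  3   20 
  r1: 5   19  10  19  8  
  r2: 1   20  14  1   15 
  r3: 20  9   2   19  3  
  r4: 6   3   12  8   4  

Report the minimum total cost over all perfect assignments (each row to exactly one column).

Minimum assignment cost: 15

optimal assignment: row0→col1 (cost 3), row1→col0 (cost 5), row2→col3 (cost 1), row3→col2 (cost 2), row4→col4 (cost 4)
total = 3 + 5 + 1 + 2 + 4 = 15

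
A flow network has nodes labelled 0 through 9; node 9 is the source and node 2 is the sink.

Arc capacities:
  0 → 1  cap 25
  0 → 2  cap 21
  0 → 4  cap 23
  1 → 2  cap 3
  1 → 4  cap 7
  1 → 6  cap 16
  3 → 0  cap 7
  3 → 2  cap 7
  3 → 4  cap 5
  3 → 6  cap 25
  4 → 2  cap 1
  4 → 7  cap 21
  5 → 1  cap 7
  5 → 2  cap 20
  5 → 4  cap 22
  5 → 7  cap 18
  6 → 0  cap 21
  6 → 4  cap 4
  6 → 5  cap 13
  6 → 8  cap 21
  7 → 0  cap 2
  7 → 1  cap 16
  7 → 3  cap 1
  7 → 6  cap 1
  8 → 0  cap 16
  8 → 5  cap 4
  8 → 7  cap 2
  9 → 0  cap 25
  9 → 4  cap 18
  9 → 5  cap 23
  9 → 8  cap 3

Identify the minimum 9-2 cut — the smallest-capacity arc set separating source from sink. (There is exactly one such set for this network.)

Min-cut arcs: {(0,2), (1,2), (4,2), (5,2), (7,3)} (total capacity 46)

augment #1: 9→0→2 push 21
augment #2: 9→4→2 push 1
augment #3: 9→5→2 push 20
augment #4: 9→0→1→2 push 3
augment #5: 9→4→7→3→2 push 1
max flow = 46; residual-reachable set from 9 gives S-side
cut edges (S→T): {(0,2), (1,2), (4,2), (5,2), (7,3)} total cap 46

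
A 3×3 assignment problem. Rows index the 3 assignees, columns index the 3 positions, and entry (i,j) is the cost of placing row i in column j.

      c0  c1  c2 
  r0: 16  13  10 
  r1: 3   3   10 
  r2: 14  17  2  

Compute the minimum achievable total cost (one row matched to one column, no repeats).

Minimum assignment cost: 18

optimal assignment: row0→col1 (cost 13), row1→col0 (cost 3), row2→col2 (cost 2)
total = 13 + 3 + 2 = 18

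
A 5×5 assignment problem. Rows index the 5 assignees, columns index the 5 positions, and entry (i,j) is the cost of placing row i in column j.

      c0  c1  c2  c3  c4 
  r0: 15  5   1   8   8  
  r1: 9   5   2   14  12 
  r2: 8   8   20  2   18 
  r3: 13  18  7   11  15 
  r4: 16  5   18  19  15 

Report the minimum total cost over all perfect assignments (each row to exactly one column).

Minimum assignment cost: 30

optimal assignment: row0→col4 (cost 8), row1→col2 (cost 2), row2→col3 (cost 2), row3→col0 (cost 13), row4→col1 (cost 5)
total = 8 + 2 + 2 + 13 + 5 = 30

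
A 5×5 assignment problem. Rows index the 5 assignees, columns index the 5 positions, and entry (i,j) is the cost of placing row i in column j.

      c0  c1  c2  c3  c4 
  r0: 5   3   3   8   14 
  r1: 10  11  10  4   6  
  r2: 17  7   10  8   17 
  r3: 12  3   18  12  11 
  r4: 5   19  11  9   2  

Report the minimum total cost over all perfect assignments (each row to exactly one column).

Minimum assignment cost: 24

optimal assignment: row0→col0 (cost 5), row1→col3 (cost 4), row2→col2 (cost 10), row3→col1 (cost 3), row4→col4 (cost 2)
total = 5 + 4 + 10 + 3 + 2 = 24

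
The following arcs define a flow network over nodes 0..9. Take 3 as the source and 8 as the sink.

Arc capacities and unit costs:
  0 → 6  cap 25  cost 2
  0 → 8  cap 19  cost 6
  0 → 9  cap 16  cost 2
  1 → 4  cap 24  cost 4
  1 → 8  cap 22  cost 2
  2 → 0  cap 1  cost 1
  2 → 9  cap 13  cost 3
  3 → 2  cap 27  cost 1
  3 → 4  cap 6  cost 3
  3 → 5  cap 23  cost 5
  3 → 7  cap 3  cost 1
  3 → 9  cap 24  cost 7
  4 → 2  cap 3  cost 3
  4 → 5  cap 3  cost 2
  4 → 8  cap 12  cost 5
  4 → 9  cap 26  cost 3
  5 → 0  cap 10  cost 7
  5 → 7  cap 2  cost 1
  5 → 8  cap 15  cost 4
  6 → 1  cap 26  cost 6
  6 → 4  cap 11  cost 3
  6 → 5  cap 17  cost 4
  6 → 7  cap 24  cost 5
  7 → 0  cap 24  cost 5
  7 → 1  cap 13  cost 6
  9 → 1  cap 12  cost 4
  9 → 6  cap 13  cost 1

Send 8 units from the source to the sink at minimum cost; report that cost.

shortest-cost path #1: 3→4→8 push 6 @ unit cost 8 (adds 48)
shortest-cost path #2: 3→2→0→8 push 1 @ unit cost 8 (adds 8)
shortest-cost path #3: 3→5→8 push 1 @ unit cost 9 (adds 9)
total cost = 65

Minimum cost for 8 units: 65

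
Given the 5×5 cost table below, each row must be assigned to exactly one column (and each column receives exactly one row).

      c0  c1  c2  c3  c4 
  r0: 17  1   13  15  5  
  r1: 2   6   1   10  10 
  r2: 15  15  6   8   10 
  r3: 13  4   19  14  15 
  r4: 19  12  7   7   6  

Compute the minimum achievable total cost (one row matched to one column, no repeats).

optimal assignment: row0→col4 (cost 5), row1→col0 (cost 2), row2→col2 (cost 6), row3→col1 (cost 4), row4→col3 (cost 7)
total = 5 + 2 + 6 + 4 + 7 = 24

Minimum assignment cost: 24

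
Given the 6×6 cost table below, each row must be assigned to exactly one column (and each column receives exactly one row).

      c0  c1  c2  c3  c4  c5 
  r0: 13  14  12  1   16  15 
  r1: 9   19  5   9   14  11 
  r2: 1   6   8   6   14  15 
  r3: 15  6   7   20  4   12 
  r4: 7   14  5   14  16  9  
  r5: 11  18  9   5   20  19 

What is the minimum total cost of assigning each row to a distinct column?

Minimum assignment cost: 36

optimal assignment: row0→col3 (cost 1), row1→col2 (cost 5), row2→col1 (cost 6), row3→col4 (cost 4), row4→col5 (cost 9), row5→col0 (cost 11)
total = 1 + 5 + 6 + 4 + 9 + 11 = 36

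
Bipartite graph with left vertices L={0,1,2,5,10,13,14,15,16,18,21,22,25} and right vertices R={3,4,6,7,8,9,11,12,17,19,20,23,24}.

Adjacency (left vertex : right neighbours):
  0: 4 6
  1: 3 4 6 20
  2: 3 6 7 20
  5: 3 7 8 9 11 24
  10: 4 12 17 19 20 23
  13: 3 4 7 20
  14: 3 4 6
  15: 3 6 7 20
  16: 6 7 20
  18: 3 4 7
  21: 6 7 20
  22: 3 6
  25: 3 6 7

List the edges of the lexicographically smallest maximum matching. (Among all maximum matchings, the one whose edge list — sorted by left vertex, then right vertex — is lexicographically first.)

Lex-smallest maximum matching: {(0,4), (1,3), (2,6), (5,8), (10,12), (13,7), (15,20)}

|M| = 7 (so the lex-smallest maximum matching has 7 edges)
process left vertices in ascending order; for each, take the smallest-labelled available neighbour that still permits 7 edges overall, or leave it unmatched if none does
lex-smallest matching: {0-4, 1-3, 2-6, 5-8, 10-12, 13-7, 15-20}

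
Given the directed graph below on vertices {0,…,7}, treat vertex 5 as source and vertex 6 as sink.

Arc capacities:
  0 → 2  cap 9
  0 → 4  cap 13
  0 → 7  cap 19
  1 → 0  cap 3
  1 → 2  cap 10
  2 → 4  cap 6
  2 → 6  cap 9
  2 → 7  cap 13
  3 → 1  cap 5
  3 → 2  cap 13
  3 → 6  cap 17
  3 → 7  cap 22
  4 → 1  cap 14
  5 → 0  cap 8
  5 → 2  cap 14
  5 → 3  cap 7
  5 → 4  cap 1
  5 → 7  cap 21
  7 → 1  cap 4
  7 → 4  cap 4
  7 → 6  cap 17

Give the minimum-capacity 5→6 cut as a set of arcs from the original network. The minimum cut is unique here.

augment #1: 5→2→6 push 9
augment #2: 5→3→6 push 7
augment #3: 5→7→6 push 17
max flow = 33; residual-reachable set from 5 gives S-side
cut edges (S→T): {(2,6), (5,3), (7,6)} total cap 33

Min-cut arcs: {(2,6), (5,3), (7,6)} (total capacity 33)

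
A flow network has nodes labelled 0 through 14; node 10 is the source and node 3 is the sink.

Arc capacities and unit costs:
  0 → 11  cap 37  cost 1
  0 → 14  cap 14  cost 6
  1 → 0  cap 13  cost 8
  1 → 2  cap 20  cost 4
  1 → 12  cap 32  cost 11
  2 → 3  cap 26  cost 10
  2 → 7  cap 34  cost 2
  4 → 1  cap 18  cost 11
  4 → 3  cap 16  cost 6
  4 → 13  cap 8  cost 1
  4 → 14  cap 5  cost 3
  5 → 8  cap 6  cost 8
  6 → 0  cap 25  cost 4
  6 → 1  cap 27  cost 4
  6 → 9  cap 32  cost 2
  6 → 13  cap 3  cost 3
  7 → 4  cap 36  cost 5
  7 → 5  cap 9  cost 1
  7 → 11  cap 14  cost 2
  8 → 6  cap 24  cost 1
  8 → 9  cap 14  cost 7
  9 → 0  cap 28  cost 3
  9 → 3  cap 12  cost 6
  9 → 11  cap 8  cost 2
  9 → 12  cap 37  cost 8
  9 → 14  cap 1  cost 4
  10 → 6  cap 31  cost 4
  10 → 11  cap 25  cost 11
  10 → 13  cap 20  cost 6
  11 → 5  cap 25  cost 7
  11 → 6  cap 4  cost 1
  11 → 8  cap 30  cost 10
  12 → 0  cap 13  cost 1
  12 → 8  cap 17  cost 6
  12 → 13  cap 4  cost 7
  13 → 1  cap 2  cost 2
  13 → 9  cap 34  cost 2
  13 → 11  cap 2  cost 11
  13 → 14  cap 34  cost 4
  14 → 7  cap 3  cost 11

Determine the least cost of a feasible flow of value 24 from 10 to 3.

Minimum cost for 24 units: 408

shortest-cost path #1: 10→6→9→3 push 12 @ unit cost 12 (adds 144)
shortest-cost path #2: 10→13→1→2→3 push 2 @ unit cost 22 (adds 44)
shortest-cost path #3: 10→6→1→2→3 push 10 @ unit cost 22 (adds 220)
total cost = 408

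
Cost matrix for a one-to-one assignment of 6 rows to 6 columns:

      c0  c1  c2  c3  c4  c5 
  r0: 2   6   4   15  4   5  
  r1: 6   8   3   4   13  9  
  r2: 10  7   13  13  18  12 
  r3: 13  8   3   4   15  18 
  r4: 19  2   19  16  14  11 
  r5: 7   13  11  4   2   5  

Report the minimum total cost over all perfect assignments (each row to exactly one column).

Minimum assignment cost: 25

one of 2 optimal assignments: row0→col0 (cost 2), row1→col2 (cost 3), row2→col5 (cost 12), row3→col3 (cost 4), row4→col1 (cost 2), row5→col4 (cost 2)
total = 2 + 3 + 12 + 4 + 2 + 2 = 25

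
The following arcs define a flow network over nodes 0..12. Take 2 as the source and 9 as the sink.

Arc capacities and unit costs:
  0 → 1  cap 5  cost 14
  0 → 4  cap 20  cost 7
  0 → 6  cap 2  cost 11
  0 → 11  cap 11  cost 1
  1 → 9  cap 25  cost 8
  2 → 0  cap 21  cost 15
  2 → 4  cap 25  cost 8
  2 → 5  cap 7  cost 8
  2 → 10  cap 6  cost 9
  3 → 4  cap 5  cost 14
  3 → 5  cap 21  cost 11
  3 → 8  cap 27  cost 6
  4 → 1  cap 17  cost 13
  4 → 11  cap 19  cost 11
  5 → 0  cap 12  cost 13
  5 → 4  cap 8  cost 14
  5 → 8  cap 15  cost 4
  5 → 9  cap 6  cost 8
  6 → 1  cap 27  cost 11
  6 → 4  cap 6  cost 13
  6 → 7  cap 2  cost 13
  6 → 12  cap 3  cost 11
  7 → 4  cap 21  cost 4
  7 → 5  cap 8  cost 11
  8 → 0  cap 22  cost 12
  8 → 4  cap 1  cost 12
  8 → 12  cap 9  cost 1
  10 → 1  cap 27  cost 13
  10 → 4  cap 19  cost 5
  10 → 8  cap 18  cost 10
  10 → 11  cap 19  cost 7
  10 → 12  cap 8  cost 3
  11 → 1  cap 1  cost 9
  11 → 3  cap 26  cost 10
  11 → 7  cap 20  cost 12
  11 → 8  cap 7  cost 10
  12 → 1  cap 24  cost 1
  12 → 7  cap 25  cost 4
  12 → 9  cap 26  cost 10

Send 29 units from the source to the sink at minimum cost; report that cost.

Minimum cost for 29 units: 708

shortest-cost path #1: 2→5→9 push 6 @ unit cost 16 (adds 96)
shortest-cost path #2: 2→10→12→1→9 push 6 @ unit cost 21 (adds 126)
shortest-cost path #3: 2→5→8→12→1→9 push 1 @ unit cost 22 (adds 22)
shortest-cost path #4: 2→4→1→9 push 16 @ unit cost 29 (adds 464)
total cost = 708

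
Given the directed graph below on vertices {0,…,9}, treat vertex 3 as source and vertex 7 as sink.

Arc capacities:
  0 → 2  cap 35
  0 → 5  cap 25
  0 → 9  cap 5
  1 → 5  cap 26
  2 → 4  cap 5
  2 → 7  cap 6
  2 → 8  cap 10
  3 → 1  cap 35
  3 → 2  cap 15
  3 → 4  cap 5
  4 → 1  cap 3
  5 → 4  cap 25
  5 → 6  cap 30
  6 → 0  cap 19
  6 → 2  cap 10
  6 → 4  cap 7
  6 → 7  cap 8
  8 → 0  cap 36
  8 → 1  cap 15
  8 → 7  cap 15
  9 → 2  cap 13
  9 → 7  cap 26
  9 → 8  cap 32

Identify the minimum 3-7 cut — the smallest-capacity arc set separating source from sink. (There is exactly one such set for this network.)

Min-cut arcs: {(0,9), (2,7), (2,8), (6,7)} (total capacity 29)

augment #1: 3→2→7 push 6
augment #2: 3→2→8→7 push 9
augment #3: 3→1→5→6→7 push 8
augment #4: 3→1→5→6→0→9→7 push 5
augment #5: 3→1→5→6→2→8→7 push 1
max flow = 29; residual-reachable set from 3 gives S-side
cut edges (S→T): {(0,9), (2,7), (2,8), (6,7)} total cap 29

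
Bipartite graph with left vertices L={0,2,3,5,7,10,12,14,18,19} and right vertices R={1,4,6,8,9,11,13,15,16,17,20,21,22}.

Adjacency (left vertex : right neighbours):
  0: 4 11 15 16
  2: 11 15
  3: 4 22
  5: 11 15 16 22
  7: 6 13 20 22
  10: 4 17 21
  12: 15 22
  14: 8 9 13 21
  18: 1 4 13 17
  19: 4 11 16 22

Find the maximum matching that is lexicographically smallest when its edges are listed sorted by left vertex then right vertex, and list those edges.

Lex-smallest maximum matching: {(0,4), (2,11), (3,22), (5,15), (7,6), (10,17), (14,8), (18,1), (19,16)}

|M| = 9 (so the lex-smallest maximum matching has 9 edges)
process left vertices in ascending order; for each, take the smallest-labelled available neighbour that still permits 9 edges overall, or leave it unmatched if none does
lex-smallest matching: {0-4, 2-11, 3-22, 5-15, 7-6, 10-17, 14-8, 18-1, 19-16}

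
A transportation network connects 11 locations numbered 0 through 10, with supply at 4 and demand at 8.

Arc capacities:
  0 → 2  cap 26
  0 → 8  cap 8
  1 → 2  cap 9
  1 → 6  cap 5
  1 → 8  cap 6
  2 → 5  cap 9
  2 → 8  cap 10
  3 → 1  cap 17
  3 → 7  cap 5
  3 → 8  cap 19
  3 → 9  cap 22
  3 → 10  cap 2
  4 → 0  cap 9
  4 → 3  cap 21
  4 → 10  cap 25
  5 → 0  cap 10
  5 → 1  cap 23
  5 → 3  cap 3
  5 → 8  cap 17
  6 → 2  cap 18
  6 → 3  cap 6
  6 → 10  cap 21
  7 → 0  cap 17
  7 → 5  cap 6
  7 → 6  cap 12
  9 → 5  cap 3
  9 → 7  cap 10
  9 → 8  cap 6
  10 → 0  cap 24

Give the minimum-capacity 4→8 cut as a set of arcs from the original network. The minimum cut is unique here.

augment #1: 4→0→8 push 8
augment #2: 4→3→8 push 19
augment #3: 4→0→2→8 push 1
augment #4: 4→3→1→8 push 2
augment #5: 4→10→0→2→8 push 9
augment #6: 4→10→0→2→5→8 push 9
max flow = 48; residual-reachable set from 4 gives S-side
cut edges (S→T): {(0,8), (2,5), (2,8), (4,3)} total cap 48

Min-cut arcs: {(0,8), (2,5), (2,8), (4,3)} (total capacity 48)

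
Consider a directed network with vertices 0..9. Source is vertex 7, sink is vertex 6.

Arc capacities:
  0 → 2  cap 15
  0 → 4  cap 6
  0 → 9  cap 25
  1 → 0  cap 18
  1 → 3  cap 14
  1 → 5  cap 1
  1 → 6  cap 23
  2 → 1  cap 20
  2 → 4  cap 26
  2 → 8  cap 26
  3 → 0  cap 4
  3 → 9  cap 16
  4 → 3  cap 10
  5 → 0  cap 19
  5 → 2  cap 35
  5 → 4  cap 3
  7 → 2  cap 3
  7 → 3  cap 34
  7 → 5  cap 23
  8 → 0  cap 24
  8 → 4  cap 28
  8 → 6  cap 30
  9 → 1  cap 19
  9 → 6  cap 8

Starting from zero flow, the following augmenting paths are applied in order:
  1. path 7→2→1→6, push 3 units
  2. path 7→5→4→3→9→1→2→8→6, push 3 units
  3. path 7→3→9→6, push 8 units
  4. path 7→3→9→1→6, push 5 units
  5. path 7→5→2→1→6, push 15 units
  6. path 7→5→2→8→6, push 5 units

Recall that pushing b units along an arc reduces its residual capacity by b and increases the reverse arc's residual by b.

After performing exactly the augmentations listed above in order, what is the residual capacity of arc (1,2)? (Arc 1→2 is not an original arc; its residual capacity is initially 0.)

after path 1 (7→2→1→6, push 3): res(1,2)=3
after path 2 (7→5→4→3→9→1→2→8→6, push 3): res(1,2)=0
after path 3 (7→3→9→6, push 8): res(1,2)=0
after path 4 (7→3→9→1→6, push 5): res(1,2)=0
after path 5 (7→5→2→1→6, push 15): res(1,2)=15
after path 6 (7→5→2→8→6, push 5): res(1,2)=15

Residual capacity of (1,2): 15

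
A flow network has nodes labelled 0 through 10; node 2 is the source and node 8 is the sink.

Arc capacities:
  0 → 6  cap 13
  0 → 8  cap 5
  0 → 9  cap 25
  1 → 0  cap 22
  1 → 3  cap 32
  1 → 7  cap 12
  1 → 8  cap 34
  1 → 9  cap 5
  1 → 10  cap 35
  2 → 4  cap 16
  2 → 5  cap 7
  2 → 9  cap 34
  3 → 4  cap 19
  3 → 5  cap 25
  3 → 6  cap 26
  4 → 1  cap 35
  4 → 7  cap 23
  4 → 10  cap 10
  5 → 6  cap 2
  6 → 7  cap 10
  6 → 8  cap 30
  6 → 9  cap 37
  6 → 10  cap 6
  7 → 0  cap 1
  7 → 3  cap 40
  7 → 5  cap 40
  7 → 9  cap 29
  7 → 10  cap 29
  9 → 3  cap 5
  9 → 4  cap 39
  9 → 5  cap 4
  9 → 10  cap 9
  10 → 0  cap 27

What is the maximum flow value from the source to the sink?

Maximum flow value: 52

augment #1: 2→4→1→8 bottleneck 16, total now 16
augment #2: 2→5→6→8 bottleneck 2, total now 18
augment #3: 2→9→3→6→8 bottleneck 5, total now 23
augment #4: 2→9→4→1→8 bottleneck 18, total now 41
augment #5: 2→9→10→0→8 bottleneck 5, total now 46
augment #6: 2→9→10→0→6→8 bottleneck 4, total now 50
augment #7: 2→9→4→1→0→6→8 bottleneck 1, total now 51
augment #8: 2→9→4→7→0→6→8 bottleneck 1, total now 52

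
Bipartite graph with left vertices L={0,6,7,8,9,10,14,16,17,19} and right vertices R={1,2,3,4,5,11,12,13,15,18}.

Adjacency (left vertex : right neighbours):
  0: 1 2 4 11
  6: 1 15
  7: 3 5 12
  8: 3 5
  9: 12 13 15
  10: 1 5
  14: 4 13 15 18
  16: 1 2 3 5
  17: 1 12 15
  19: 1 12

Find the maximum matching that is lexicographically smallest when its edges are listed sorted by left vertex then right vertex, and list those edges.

|M| = 9 (so the lex-smallest maximum matching has 9 edges)
process left vertices in ascending order; for each, take the smallest-labelled available neighbour that still permits 9 edges overall, or leave it unmatched if none does
lex-smallest matching: {0-4, 6-1, 7-3, 8-5, 9-13, 14-18, 16-2, 17-15, 19-12}

Lex-smallest maximum matching: {(0,4), (6,1), (7,3), (8,5), (9,13), (14,18), (16,2), (17,15), (19,12)}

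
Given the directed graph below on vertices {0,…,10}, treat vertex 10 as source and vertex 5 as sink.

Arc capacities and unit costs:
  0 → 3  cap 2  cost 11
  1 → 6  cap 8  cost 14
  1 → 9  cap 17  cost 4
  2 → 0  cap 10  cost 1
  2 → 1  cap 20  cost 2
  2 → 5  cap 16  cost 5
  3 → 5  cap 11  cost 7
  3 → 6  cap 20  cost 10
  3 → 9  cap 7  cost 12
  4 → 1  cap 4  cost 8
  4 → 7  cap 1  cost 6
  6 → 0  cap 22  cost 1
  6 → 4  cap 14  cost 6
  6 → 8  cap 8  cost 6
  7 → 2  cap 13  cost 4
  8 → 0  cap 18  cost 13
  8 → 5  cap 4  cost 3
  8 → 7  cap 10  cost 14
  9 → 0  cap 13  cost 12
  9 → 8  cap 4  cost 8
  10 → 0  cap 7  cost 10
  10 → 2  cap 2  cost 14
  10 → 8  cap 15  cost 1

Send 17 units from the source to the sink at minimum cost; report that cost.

Minimum cost for 17 units: 322

shortest-cost path #1: 10→8→5 push 4 @ unit cost 4 (adds 16)
shortest-cost path #2: 10→2→5 push 2 @ unit cost 19 (adds 38)
shortest-cost path #3: 10→8→7→2→5 push 10 @ unit cost 24 (adds 240)
shortest-cost path #4: 10→0→3→5 push 1 @ unit cost 28 (adds 28)
total cost = 322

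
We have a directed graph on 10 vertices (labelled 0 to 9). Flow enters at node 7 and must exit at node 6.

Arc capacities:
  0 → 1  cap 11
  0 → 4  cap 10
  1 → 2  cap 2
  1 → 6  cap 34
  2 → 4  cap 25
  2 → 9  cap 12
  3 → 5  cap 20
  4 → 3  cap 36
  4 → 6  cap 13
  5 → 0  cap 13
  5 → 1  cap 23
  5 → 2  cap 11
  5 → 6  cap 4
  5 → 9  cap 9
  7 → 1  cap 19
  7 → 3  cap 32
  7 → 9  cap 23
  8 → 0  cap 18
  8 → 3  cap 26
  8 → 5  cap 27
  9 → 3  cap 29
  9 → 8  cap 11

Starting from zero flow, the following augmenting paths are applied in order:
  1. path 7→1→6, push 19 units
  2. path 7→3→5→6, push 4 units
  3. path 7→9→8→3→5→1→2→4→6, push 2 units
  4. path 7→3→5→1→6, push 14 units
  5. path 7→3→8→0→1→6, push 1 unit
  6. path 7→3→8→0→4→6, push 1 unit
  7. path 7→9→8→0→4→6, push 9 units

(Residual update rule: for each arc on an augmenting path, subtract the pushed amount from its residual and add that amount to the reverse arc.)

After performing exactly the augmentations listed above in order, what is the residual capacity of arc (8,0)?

Residual capacity of (8,0): 7

after path 1 (7→1→6, push 19): res(8,0)=18
after path 2 (7→3→5→6, push 4): res(8,0)=18
after path 3 (7→9→8→3→5→1→2→4→6, push 2): res(8,0)=18
after path 4 (7→3→5→1→6, push 14): res(8,0)=18
after path 5 (7→3→8→0→1→6, push 1): res(8,0)=17
after path 6 (7→3→8→0→4→6, push 1): res(8,0)=16
after path 7 (7→9→8→0→4→6, push 9): res(8,0)=7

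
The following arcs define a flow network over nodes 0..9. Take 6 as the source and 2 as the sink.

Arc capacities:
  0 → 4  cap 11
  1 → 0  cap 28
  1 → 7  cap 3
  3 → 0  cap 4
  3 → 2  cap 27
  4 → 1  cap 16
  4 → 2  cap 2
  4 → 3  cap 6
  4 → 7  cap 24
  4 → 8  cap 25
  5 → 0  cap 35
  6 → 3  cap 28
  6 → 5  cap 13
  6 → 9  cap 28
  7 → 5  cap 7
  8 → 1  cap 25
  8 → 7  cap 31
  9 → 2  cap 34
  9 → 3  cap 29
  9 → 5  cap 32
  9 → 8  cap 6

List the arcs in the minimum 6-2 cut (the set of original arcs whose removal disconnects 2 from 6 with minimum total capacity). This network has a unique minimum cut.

augment #1: 6→3→2 push 27
augment #2: 6→9→2 push 28
augment #3: 6→3→0→4→2 push 1
augment #4: 6→5→0→4→2 push 1
max flow = 57; residual-reachable set from 6 gives S-side
cut edges (S→T): {(3,2), (4,2), (6,9)} total cap 57

Min-cut arcs: {(3,2), (4,2), (6,9)} (total capacity 57)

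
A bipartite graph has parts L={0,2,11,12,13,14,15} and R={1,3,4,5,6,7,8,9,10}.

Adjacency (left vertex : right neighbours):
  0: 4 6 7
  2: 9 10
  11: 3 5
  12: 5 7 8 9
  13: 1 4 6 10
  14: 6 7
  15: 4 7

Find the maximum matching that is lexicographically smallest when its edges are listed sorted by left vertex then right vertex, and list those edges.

Lex-smallest maximum matching: {(0,4), (2,9), (11,3), (12,5), (13,1), (14,6), (15,7)}

|M| = 7 (so the lex-smallest maximum matching has 7 edges)
process left vertices in ascending order; for each, take the smallest-labelled available neighbour that still permits 7 edges overall, or leave it unmatched if none does
lex-smallest matching: {0-4, 2-9, 11-3, 12-5, 13-1, 14-6, 15-7}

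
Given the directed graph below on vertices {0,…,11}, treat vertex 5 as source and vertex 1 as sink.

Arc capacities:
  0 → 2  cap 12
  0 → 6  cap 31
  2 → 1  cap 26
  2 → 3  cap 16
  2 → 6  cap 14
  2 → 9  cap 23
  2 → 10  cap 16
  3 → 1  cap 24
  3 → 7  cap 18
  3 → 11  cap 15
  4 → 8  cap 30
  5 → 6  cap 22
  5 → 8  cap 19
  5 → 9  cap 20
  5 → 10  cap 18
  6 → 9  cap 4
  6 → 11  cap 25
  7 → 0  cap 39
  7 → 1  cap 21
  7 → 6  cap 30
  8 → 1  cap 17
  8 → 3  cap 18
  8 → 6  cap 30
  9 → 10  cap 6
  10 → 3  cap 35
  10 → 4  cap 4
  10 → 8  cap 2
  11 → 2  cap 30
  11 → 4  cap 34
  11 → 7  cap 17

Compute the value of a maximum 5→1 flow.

augment #1: 5→8→1 bottleneck 17, total now 17
augment #2: 5→8→3→1 bottleneck 2, total now 19
augment #3: 5→10→3→1 bottleneck 18, total now 37
augment #4: 5→6→11→2→1 bottleneck 22, total now 59
augment #5: 5→9→10→3→1 bottleneck 4, total now 63
augment #6: 5→9→10→3→7→1 bottleneck 2, total now 65

Maximum flow value: 65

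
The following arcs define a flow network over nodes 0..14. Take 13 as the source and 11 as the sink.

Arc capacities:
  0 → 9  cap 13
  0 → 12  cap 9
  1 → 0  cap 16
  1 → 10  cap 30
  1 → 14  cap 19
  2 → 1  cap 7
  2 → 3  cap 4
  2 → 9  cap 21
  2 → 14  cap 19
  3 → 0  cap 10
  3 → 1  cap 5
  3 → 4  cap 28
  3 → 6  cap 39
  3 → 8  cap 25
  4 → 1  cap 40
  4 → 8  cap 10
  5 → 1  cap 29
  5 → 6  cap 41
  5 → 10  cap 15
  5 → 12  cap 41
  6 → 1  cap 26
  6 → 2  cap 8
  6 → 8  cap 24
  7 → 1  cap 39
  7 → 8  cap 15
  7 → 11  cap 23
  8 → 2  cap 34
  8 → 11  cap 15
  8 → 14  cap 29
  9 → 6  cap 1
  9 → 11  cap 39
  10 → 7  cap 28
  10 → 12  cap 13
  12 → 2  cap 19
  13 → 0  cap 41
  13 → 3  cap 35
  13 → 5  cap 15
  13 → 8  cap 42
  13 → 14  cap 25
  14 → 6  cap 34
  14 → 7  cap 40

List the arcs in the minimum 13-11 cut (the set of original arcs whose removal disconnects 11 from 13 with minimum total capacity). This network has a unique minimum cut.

Min-cut arcs: {(0,9), (2,9), (7,11), (8,11)} (total capacity 72)

augment #1: 13→8→11 push 15
augment #2: 13→0→9→11 push 13
augment #3: 13→14→7→11 push 23
augment #4: 13→8→2→9→11 push 21
max flow = 72; residual-reachable set from 13 gives S-side
cut edges (S→T): {(0,9), (2,9), (7,11), (8,11)} total cap 72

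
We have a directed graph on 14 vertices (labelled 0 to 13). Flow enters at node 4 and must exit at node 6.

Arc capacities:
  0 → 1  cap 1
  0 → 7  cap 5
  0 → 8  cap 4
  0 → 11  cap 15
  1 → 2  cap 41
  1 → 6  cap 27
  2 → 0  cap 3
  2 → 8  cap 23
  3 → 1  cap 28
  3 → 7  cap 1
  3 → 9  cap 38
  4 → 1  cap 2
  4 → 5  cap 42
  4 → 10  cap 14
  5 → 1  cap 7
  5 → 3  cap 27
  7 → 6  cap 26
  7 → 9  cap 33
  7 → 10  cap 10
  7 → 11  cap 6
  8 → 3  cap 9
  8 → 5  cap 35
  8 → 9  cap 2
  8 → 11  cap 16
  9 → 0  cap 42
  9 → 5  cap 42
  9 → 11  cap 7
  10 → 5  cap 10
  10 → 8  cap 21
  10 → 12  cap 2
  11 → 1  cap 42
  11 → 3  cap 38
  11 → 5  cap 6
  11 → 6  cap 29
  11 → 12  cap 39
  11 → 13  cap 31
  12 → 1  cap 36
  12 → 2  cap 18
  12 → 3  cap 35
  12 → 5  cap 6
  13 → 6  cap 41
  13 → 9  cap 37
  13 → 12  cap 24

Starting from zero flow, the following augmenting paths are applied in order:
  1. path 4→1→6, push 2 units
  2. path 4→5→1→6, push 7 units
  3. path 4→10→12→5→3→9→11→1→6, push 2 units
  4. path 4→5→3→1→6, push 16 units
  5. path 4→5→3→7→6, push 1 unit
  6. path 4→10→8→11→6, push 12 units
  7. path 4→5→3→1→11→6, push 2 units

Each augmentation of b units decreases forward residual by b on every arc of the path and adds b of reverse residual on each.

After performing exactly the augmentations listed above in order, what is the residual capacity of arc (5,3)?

after path 1 (4→1→6, push 2): res(5,3)=27
after path 2 (4→5→1→6, push 7): res(5,3)=27
after path 3 (4→10→12→5→3→9→11→1→6, push 2): res(5,3)=25
after path 4 (4→5→3→1→6, push 16): res(5,3)=9
after path 5 (4→5→3→7→6, push 1): res(5,3)=8
after path 6 (4→10→8→11→6, push 12): res(5,3)=8
after path 7 (4→5→3→1→11→6, push 2): res(5,3)=6

Residual capacity of (5,3): 6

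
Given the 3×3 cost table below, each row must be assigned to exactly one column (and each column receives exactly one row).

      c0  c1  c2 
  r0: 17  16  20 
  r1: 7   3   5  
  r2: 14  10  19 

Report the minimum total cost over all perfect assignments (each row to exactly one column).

optimal assignment: row0→col0 (cost 17), row1→col2 (cost 5), row2→col1 (cost 10)
total = 17 + 5 + 10 = 32

Minimum assignment cost: 32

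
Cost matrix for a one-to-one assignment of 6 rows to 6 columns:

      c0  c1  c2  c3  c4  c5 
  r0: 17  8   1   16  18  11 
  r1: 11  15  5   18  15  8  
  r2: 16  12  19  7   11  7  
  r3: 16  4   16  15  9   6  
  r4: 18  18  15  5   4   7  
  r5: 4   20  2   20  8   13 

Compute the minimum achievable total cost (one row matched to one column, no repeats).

Minimum assignment cost: 28

optimal assignment: row0→col2 (cost 1), row1→col5 (cost 8), row2→col3 (cost 7), row3→col1 (cost 4), row4→col4 (cost 4), row5→col0 (cost 4)
total = 1 + 8 + 7 + 4 + 4 + 4 = 28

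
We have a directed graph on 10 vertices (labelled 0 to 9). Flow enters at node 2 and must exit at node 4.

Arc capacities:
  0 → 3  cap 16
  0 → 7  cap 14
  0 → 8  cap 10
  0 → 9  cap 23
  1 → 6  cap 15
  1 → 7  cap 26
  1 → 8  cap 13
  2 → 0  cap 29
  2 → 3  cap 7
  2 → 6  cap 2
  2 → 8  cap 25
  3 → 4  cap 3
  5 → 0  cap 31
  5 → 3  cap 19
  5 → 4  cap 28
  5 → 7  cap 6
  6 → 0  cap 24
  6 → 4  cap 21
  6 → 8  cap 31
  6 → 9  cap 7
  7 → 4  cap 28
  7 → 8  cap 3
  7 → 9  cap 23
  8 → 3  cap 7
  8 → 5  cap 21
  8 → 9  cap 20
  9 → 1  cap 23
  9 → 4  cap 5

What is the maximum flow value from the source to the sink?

Maximum flow value: 59

augment #1: 2→3→4 bottleneck 3, total now 3
augment #2: 2→6→4 bottleneck 2, total now 5
augment #3: 2→0→7→4 bottleneck 14, total now 19
augment #4: 2→0→9→4 bottleneck 5, total now 24
augment #5: 2→8→5→4 bottleneck 21, total now 45
augment #6: 2→0→9→1→6→4 bottleneck 10, total now 55
augment #7: 2→8→9→1→6→4 bottleneck 4, total now 59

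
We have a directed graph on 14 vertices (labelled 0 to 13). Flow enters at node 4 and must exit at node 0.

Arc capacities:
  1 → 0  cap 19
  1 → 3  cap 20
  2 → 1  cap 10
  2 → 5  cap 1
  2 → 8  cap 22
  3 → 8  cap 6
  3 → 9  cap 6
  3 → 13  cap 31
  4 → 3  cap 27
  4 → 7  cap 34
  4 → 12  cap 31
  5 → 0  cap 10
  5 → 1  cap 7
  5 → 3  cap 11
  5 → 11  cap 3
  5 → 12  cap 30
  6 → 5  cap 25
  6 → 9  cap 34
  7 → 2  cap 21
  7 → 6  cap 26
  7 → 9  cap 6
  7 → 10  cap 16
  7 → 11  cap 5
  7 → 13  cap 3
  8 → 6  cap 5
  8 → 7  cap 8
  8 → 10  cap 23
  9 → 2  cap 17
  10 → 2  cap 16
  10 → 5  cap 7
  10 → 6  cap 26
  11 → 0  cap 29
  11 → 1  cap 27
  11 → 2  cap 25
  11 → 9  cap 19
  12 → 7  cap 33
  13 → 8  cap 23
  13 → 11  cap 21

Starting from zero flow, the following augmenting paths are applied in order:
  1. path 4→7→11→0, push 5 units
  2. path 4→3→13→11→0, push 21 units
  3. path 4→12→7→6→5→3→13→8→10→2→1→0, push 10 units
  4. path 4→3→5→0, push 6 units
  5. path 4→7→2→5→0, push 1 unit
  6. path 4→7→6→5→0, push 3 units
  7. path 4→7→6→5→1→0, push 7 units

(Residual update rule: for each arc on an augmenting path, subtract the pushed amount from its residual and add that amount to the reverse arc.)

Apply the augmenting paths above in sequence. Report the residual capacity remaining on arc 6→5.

Residual capacity of (6,5): 5

after path 1 (4→7→11→0, push 5): res(6,5)=25
after path 2 (4→3→13→11→0, push 21): res(6,5)=25
after path 3 (4→12→7→6→5→3→13→8→10→2→1→0, push 10): res(6,5)=15
after path 4 (4→3→5→0, push 6): res(6,5)=15
after path 5 (4→7→2→5→0, push 1): res(6,5)=15
after path 6 (4→7→6→5→0, push 3): res(6,5)=12
after path 7 (4→7→6→5→1→0, push 7): res(6,5)=5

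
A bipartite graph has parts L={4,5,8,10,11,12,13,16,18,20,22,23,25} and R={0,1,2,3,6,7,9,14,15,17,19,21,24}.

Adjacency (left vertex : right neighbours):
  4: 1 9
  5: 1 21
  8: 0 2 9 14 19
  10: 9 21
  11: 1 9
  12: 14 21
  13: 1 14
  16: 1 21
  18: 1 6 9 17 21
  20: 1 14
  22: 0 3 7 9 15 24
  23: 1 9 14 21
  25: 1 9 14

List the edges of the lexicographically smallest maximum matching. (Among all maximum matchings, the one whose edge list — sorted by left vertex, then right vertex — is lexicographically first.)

Lex-smallest maximum matching: {(4,1), (5,21), (8,0), (10,9), (12,14), (18,6), (22,3)}

|M| = 7 (so the lex-smallest maximum matching has 7 edges)
process left vertices in ascending order; for each, take the smallest-labelled available neighbour that still permits 7 edges overall, or leave it unmatched if none does
lex-smallest matching: {4-1, 5-21, 8-0, 10-9, 12-14, 18-6, 22-3}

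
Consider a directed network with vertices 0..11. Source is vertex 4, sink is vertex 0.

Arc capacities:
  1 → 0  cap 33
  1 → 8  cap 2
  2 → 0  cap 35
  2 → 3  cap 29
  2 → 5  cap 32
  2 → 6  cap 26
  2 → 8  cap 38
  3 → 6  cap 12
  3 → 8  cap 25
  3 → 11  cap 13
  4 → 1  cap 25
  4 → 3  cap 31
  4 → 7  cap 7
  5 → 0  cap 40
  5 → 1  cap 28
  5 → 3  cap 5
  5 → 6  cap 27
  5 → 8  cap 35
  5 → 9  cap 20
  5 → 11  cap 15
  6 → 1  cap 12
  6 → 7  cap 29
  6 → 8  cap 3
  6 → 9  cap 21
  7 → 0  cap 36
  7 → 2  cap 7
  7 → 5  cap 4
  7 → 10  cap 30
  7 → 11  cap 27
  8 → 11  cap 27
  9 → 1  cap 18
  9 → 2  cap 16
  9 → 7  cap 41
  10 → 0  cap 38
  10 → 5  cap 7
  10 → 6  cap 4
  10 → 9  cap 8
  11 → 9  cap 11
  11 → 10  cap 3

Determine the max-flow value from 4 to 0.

augment #1: 4→1→0 bottleneck 25, total now 25
augment #2: 4→7→0 bottleneck 7, total now 32
augment #3: 4→3→6→1→0 bottleneck 8, total now 40
augment #4: 4→3→6→7→0 bottleneck 4, total now 44
augment #5: 4→3→11→10→0 bottleneck 3, total now 47
augment #6: 4→3→11→9→2→0 bottleneck 10, total now 57
augment #7: 4→3→8→11→9→2→0 bottleneck 1, total now 58

Maximum flow value: 58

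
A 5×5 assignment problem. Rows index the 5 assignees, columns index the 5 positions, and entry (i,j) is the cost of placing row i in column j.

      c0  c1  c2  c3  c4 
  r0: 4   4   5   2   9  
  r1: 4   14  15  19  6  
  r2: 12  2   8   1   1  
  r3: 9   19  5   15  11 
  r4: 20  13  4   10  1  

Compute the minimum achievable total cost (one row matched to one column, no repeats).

Minimum assignment cost: 14

optimal assignment: row0→col3 (cost 2), row1→col0 (cost 4), row2→col1 (cost 2), row3→col2 (cost 5), row4→col4 (cost 1)
total = 2 + 4 + 2 + 5 + 1 = 14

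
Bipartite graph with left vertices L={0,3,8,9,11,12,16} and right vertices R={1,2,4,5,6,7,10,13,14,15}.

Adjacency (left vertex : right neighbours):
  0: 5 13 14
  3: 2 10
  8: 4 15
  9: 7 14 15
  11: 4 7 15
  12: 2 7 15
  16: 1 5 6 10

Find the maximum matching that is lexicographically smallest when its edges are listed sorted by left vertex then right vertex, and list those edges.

|M| = 7 (so the lex-smallest maximum matching has 7 edges)
process left vertices in ascending order; for each, take the smallest-labelled available neighbour that still permits 7 edges overall, or leave it unmatched if none does
lex-smallest matching: {0-5, 3-2, 8-4, 9-14, 11-7, 12-15, 16-1}

Lex-smallest maximum matching: {(0,5), (3,2), (8,4), (9,14), (11,7), (12,15), (16,1)}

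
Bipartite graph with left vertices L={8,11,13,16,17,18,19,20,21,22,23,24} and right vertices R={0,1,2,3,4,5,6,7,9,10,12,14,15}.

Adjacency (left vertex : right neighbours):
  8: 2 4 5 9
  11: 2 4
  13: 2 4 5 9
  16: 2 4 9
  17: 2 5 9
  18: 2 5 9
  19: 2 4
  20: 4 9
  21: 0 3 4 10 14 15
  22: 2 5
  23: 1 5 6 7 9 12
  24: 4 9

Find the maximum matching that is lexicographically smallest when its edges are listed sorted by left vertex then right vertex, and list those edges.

|M| = 6 (so the lex-smallest maximum matching has 6 edges)
process left vertices in ascending order; for each, take the smallest-labelled available neighbour that still permits 6 edges overall, or leave it unmatched if none does
lex-smallest matching: {8-2, 11-4, 13-5, 16-9, 21-0, 23-1}

Lex-smallest maximum matching: {(8,2), (11,4), (13,5), (16,9), (21,0), (23,1)}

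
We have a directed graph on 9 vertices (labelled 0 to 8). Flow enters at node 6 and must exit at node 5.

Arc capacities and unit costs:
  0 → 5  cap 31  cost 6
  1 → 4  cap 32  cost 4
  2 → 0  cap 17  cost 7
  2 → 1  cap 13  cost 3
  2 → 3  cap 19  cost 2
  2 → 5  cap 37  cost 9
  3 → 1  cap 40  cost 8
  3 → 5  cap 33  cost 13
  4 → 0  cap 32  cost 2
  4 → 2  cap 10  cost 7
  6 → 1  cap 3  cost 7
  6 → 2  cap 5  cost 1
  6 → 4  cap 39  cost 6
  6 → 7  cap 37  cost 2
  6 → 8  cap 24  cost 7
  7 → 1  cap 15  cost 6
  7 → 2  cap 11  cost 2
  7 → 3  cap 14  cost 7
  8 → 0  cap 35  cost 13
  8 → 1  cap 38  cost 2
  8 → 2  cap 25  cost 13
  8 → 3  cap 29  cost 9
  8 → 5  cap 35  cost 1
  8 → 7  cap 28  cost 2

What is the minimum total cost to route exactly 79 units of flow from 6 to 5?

shortest-cost path #1: 6→8→5 push 24 @ unit cost 8 (adds 192)
shortest-cost path #2: 6→2→5 push 5 @ unit cost 10 (adds 50)
shortest-cost path #3: 6→7→2→5 push 11 @ unit cost 13 (adds 143)
shortest-cost path #4: 6→4→0→5 push 31 @ unit cost 14 (adds 434)
shortest-cost path #5: 6→7→3→5 push 8 @ unit cost 22 (adds 176)
total cost = 995

Minimum cost for 79 units: 995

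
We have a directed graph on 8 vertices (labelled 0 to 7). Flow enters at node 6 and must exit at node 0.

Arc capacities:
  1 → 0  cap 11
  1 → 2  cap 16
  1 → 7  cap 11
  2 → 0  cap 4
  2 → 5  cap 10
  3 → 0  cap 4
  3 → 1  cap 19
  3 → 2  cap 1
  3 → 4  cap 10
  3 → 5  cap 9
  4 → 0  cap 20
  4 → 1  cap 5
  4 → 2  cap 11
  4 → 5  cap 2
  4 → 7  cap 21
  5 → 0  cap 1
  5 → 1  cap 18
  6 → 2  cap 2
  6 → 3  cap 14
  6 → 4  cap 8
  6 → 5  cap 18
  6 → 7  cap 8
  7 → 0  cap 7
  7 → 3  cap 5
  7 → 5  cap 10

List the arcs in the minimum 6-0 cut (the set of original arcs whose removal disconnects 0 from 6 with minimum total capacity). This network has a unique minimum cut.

augment #1: 6→2→0 push 2
augment #2: 6→3→0 push 4
augment #3: 6→4→0 push 8
augment #4: 6→5→0 push 1
augment #5: 6→7→0 push 7
augment #6: 6→3→1→0 push 10
augment #7: 6→5→1→0 push 1
augment #8: 6→5→1→2→0 push 2
augment #9: 6→7→3→4→0 push 1
augment #10: 6→5→1→3→4→0 push 9
max flow = 45; residual-reachable set from 6 gives S-side
cut edges (S→T): {(1,0), (2,0), (3,0), (3,4), (5,0), (6,4), (7,0)} total cap 45

Min-cut arcs: {(1,0), (2,0), (3,0), (3,4), (5,0), (6,4), (7,0)} (total capacity 45)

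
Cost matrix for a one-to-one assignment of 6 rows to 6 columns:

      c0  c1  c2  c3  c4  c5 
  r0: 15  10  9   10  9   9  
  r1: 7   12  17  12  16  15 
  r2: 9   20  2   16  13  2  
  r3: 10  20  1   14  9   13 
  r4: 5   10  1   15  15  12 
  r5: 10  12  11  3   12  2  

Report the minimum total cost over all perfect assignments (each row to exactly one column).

Minimum assignment cost: 32

one of 3 optimal assignments: row0→col1 (cost 10), row1→col0 (cost 7), row2→col5 (cost 2), row3→col4 (cost 9), row4→col2 (cost 1), row5→col3 (cost 3)
total = 10 + 7 + 2 + 9 + 1 + 3 = 32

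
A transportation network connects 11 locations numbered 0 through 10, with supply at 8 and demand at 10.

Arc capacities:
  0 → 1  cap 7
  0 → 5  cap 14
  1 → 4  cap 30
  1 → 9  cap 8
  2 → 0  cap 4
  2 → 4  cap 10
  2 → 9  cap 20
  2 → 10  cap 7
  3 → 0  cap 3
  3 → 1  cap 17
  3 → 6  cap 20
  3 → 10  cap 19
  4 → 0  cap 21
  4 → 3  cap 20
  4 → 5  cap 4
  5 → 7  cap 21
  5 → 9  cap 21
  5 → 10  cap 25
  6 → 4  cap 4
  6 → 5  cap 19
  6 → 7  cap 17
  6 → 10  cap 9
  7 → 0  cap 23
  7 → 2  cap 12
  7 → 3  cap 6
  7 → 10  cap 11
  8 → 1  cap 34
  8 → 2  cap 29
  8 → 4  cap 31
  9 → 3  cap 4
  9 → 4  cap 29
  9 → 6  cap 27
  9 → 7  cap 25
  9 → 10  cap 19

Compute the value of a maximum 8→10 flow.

augment #1: 8→2→10 bottleneck 7, total now 7
augment #2: 8→1→9→10 bottleneck 8, total now 15
augment #3: 8→2→9→10 bottleneck 11, total now 26
augment #4: 8→4→3→10 bottleneck 19, total now 45
augment #5: 8→4→5→10 bottleneck 4, total now 49
augment #6: 8→2→0→5→10 bottleneck 4, total now 53
augment #7: 8→2→9→6→10 bottleneck 7, total now 60
augment #8: 8→4→0→5→10 bottleneck 8, total now 68
augment #9: 8→1→4→0→5→10 bottleneck 2, total now 70
augment #10: 8→1→4→3→6→10 bottleneck 1, total now 71
augment #11: 8→1→4→0→2→9→6→10 bottleneck 1, total now 72
augment #12: 8→1→4→0→2→9→7→10 bottleneck 1, total now 73

Maximum flow value: 73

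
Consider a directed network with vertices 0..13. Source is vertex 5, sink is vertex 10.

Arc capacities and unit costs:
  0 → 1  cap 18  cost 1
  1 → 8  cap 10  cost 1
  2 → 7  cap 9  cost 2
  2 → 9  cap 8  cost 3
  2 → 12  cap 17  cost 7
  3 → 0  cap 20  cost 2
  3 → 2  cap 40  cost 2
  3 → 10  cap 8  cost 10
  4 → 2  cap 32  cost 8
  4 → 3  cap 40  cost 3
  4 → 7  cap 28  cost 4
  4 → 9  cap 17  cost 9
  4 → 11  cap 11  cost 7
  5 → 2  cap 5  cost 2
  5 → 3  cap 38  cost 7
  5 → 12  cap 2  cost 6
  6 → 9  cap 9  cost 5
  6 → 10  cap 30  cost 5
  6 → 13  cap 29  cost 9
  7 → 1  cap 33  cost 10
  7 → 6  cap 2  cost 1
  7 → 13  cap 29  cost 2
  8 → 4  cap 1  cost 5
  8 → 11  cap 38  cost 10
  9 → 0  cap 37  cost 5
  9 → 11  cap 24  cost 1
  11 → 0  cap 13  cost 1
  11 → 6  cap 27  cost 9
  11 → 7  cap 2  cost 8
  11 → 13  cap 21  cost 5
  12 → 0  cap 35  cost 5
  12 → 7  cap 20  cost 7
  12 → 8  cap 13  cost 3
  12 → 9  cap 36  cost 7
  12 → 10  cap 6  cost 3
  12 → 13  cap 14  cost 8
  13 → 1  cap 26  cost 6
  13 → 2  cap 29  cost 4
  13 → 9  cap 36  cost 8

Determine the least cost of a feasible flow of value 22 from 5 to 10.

Minimum cost for 22 units: 391

shortest-cost path #1: 5→12→10 push 2 @ unit cost 9 (adds 18)
shortest-cost path #2: 5→2→7→6→10 push 2 @ unit cost 10 (adds 20)
shortest-cost path #3: 5→2→12→10 push 3 @ unit cost 12 (adds 36)
shortest-cost path #4: 5→3→10 push 8 @ unit cost 17 (adds 136)
shortest-cost path #5: 5→3→2→12→10 push 1 @ unit cost 19 (adds 19)
shortest-cost path #6: 5→3→2→9→11→6→10 push 6 @ unit cost 27 (adds 162)
total cost = 391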